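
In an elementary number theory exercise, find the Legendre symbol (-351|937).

1

Pull out -1: (-351|937) = (-1|937)·(351|937). Since 937 ≡ 1 (mod 4), (-1|937) = +1. Now have (351|937).
937 ≡ 1 (mod 4), so quadratic reciprocity gives (351|937) = (937|351). Reduce: 937 ≡ 235 (mod 351). Now have (235|351).
Both 235 ≡ 3 and 351 ≡ 3 (mod 4), so reciprocity gives (235|351) = -(351|235). Reduce: 351 ≡ 116 (mod 235). Now have -(116|235).
Factor out 2: 116 = 2^2·29. Since 235 ≡ 3 (mod 8), (2|235) = -1, and (2|235)^2 = +1. Now have -(29|235).
29 ≡ 1 (mod 4), so quadratic reciprocity gives (29|235) = (235|29). Reduce: 235 ≡ 3 (mod 29). Now have -(3|29).
29 ≡ 1 (mod 4), so quadratic reciprocity gives (3|29) = (29|3). Reduce: 29 ≡ 2 (mod 3). Now have -(2|3).
Factor out 2: 2 = 2. Since 3 ≡ 3 (mod 8), (2|3) = -1. Now have (1|3).
(1|3) = 1. Collecting the sign factors: 1.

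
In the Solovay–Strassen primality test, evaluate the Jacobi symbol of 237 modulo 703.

-1

237 ≡ 1 (mod 4), so quadratic reciprocity gives (237|703) = (703|237). Reduce: 703 ≡ 229 (mod 237). Now have (229|237).
229 ≡ 1 (mod 4), so quadratic reciprocity gives (229|237) = (237|229). Reduce: 237 ≡ 8 (mod 229). Now have (8|229).
Factor out 2: 8 = 2^3. Since 229 ≡ 5 (mod 8), (2|229) = -1, and (2|229)^3 = -1. Now have -(1|229).
(1|229) = 1. Collecting the sign factors: -1.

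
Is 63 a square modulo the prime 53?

yes

(63/53)
  = (10/53)    [63 ≡ 10 mod 53]
  = -(5/53)    [53 ≡ 5 mod 8 ⇒ (2/53) = -1]
  = -(53/5)    [QR: 5 ≡ 1 mod 4, sign kept]
  = -(3/5)    [53 ≡ 3 mod 5]
  = -(5/3)    [QR: 5 ≡ 1 mod 4, sign kept]
  = -(2/3)    [5 ≡ 2 mod 3]
  = (1/3)    [3 ≡ 3 mod 8 ⇒ (2/3) = -1]
  = 1    [(1/3) = 1]
The Legendre symbol is 1, so x^2 ≡ 63 (mod 53) has solution.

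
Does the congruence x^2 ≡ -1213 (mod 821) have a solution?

Pull out -1: (-1213|821) = (-1|821)·(1213|821). Since 821 ≡ 1 (mod 4), (-1|821) = +1. Now have (1213|821).
Reduce the numerator: 1213 ≡ 392 (mod 821), so (1213|821) = (392|821).
Factor out 2: 392 = 2^3·49. Since 821 ≡ 5 (mod 8), (2|821) = -1, and (2|821)^3 = -1. Now have -(49|821).
49 ≡ 1 (mod 4), so quadratic reciprocity gives (49|821) = (821|49). Reduce: 821 ≡ 37 (mod 49). Now have -(37|49).
37 ≡ 1 (mod 4), so quadratic reciprocity gives (37|49) = (49|37). Reduce: 49 ≡ 12 (mod 37). Now have -(12|37).
Factor out 2: 12 = 2^2·3. Since 37 ≡ 5 (mod 8), (2|37) = -1, and (2|37)^2 = +1. Now have -(3|37).
37 ≡ 1 (mod 4), so quadratic reciprocity gives (3|37) = (37|3). Reduce: 37 ≡ 1 (mod 3). Now have -(1|3).
(1|3) = 1. Collecting the sign factors: -1.
The Legendre symbol is -1, so x^2 ≡ -1213 (mod 821) has no solution.

no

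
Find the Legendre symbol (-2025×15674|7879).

By multiplicativity, (-2025·15674|7879) = (-2025|7879)·(15674|7879).
First factor (-2025|7879):
(-2025|7879)
  = (5854|7879)    [-2025 ≡ 5854 mod 7879]
  = (2927|7879)    [7879 ≡ 7 mod 8 ⇒ (2|7879) = +1]
  = -(7879|2927)    [QR: both ≡ 3 mod 4, sign flips]
  = -(2025|2927)    [7879 ≡ 2025 mod 2927]
  = -(2927|2025)    [QR: 2025 ≡ 1 mod 4, sign kept]
  = -(902|2025)    [2927 ≡ 902 mod 2025]
  = -(451|2025)    [2025 ≡ 1 mod 8 ⇒ (2|2025) = +1]
  = -(2025|451)    [QR: 2025 ≡ 1 mod 4, sign kept]
  = -(221|451)    [2025 ≡ 221 mod 451]
  = -(451|221)    [QR: 221 ≡ 1 mod 4, sign kept]
  = -(9|221)    [451 ≡ 9 mod 221]
  = -(221|9)    [QR: 9 ≡ 1 mod 4, sign kept]
  = -(5|9)    [221 ≡ 5 mod 9]
  = -(9|5)    [QR: 5 ≡ 1 mod 4, sign kept]
  = -(4|5)    [9 ≡ 4 mod 5]
  = -(1|5)    [5 ≡ 5 mod 8 ⇒ (2|5)^2 = +1]
  = -1    [(1|5) = 1]
Second factor (15674|7879):
(15674|7879)
  = (7795|7879)    [15674 ≡ 7795 mod 7879]
  = -(7879|7795)    [QR: both ≡ 3 mod 4, sign flips]
  = -(84|7795)    [7879 ≡ 84 mod 7795]
  = -(21|7795)    [7795 ≡ 3 mod 8 ⇒ (2|7795)^2 = +1]
  = -(7795|21)    [QR: 21 ≡ 1 mod 4, sign kept]
  = -(4|21)    [7795 ≡ 4 mod 21]
  = -(1|21)    [21 ≡ 5 mod 8 ⇒ (2|21)^2 = +1]
  = -1    [(1|21) = 1]
Product: (-1)·(-1) = 1.

1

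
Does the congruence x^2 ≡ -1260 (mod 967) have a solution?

(-1260|967)
  = -(1260|967)    [967 ≡ 3 mod 4 ⇒ (-1|967) = -1]
  = -(293|967)    [1260 ≡ 293 mod 967]
  = -(967|293)    [QR: 293 ≡ 1 mod 4, sign kept]
  = -(88|293)    [967 ≡ 88 mod 293]
  = (11|293)    [293 ≡ 5 mod 8 ⇒ (2|293)^3 = -1]
  = (293|11)    [QR: 293 ≡ 1 mod 4, sign kept]
  = (7|11)    [293 ≡ 7 mod 11]
  = -(11|7)    [QR: both ≡ 3 mod 4, sign flips]
  = -(4|7)    [11 ≡ 4 mod 7]
  = -(1|7)    [7 ≡ 7 mod 8 ⇒ (2|7)^2 = +1]
  = -1    [(1|7) = 1]
(-1260|967) = -1, and 967 is prime, so -1260 is not a quadratic residue mod 967.

no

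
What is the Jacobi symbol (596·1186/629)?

By multiplicativity, (596·1186/629) = (596/629)·(1186/629).
First factor (596/629):
(596/629)
  = (149/629)    [629 ≡ 5 mod 8 ⇒ (2/629)^2 = +1]
  = (629/149)    [QR: 149 ≡ 1 mod 4, sign kept]
  = (33/149)    [629 ≡ 33 mod 149]
  = (149/33)    [QR: 33 ≡ 1 mod 4, sign kept]
  = (17/33)    [149 ≡ 17 mod 33]
  = (33/17)    [QR: 17 ≡ 1 mod 4, sign kept]
  = (16/17)    [33 ≡ 16 mod 17]
  = (1/17)    [17 ≡ 1 mod 8 ⇒ (2/17)^4 = +1]
  = 1    [(1/17) = 1]
Second factor (1186/629):
(1186/629)
  = (557/629)    [1186 ≡ 557 mod 629]
  = (629/557)    [QR: 557 ≡ 1 mod 4, sign kept]
  = (72/557)    [629 ≡ 72 mod 557]
  = -(9/557)    [557 ≡ 5 mod 8 ⇒ (2/557)^3 = -1]
  = -(557/9)    [QR: 9 ≡ 1 mod 4, sign kept]
  = -(8/9)    [557 ≡ 8 mod 9]
  = -(1/9)    [9 ≡ 1 mod 8 ⇒ (2/9)^3 = +1]
  = -1    [(1/9) = 1]
Product: (1)·(-1) = -1.

-1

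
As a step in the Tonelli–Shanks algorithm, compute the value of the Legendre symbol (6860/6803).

-1

(6860/6803)
  = (57/6803)    [6860 ≡ 57 mod 6803]
  = (6803/57)    [QR: 57 ≡ 1 mod 4, sign kept]
  = (20/57)    [6803 ≡ 20 mod 57]
  = (5/57)    [57 ≡ 1 mod 8 ⇒ (2/57)^2 = +1]
  = (57/5)    [QR: 5 ≡ 1 mod 4, sign kept]
  = (2/5)    [57 ≡ 2 mod 5]
  = -(1/5)    [5 ≡ 5 mod 8 ⇒ (2/5) = -1]
  = -1    [(1/5) = 1]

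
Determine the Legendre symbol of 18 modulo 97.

(18/97)
  = (9/97)    [97 ≡ 1 mod 8 ⇒ (2/97) = +1]
  = (97/9)    [QR: 9 ≡ 1 mod 4, sign kept]
  = (7/9)    [97 ≡ 7 mod 9]
  = (9/7)    [QR: 9 ≡ 1 mod 4, sign kept]
  = (2/7)    [9 ≡ 2 mod 7]
  = (1/7)    [7 ≡ 7 mod 8 ⇒ (2/7) = +1]
  = 1    [(1/7) = 1]

1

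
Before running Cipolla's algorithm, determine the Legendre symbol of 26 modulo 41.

(26/41)
  = (13/41)    [41 ≡ 1 mod 8 ⇒ (2/41) = +1]
  = (41/13)    [QR: 13 ≡ 1 mod 4, sign kept]
  = (2/13)    [41 ≡ 2 mod 13]
  = -(1/13)    [13 ≡ 5 mod 8 ⇒ (2/13) = -1]
  = -1    [(1/13) = 1]

-1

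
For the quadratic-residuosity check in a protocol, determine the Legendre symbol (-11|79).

(-11|79)
  = -(11|79)    [79 ≡ 3 mod 4 ⇒ (-1|79) = -1]
  = (79|11)    [QR: both ≡ 3 mod 4, sign flips]
  = (2|11)    [79 ≡ 2 mod 11]
  = -(1|11)    [11 ≡ 3 mod 8 ⇒ (2|11) = -1]
  = -1    [(1|11) = 1]

-1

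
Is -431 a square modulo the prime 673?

yes

(-431|673)
  = (242|673)    [-431 ≡ 242 mod 673]
  = (121|673)    [673 ≡ 1 mod 8 ⇒ (2|673) = +1]
  = (673|121)    [QR: 121 ≡ 1 mod 4, sign kept]
  = (68|121)    [673 ≡ 68 mod 121]
  = (17|121)    [121 ≡ 1 mod 8 ⇒ (2|121)^2 = +1]
  = (121|17)    [QR: 17 ≡ 1 mod 4, sign kept]
  = (2|17)    [121 ≡ 2 mod 17]
  = (1|17)    [17 ≡ 1 mod 8 ⇒ (2|17) = +1]
  = 1    [(1|17) = 1]
The Legendre symbol is 1, so x^2 ≡ -431 (mod 673) has solution.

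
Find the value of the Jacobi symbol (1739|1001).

-1

Reduce the numerator: 1739 ≡ 738 (mod 1001), so (1739|1001) = (738|1001).
Factor out 2: 738 = 2·369. Since 1001 ≡ 1 (mod 8), (2|1001) = +1. Now have (369|1001).
369 ≡ 1 (mod 4), so quadratic reciprocity gives (369|1001) = (1001|369). Reduce: 1001 ≡ 263 (mod 369). Now have (263|369).
369 ≡ 1 (mod 4), so quadratic reciprocity gives (263|369) = (369|263). Reduce: 369 ≡ 106 (mod 263). Now have (106|263).
Factor out 2: 106 = 2·53. Since 263 ≡ 7 (mod 8), (2|263) = +1. Now have (53|263).
53 ≡ 1 (mod 4), so quadratic reciprocity gives (53|263) = (263|53). Reduce: 263 ≡ 51 (mod 53). Now have (51|53).
53 ≡ 1 (mod 4), so quadratic reciprocity gives (51|53) = (53|51). Reduce: 53 ≡ 2 (mod 51). Now have (2|51).
Factor out 2: 2 = 2. Since 51 ≡ 3 (mod 8), (2|51) = -1. Now have -(1|51).
(1|51) = 1. Collecting the sign factors: -1.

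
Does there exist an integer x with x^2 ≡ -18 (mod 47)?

Reduce the numerator: -18 ≡ 29 (mod 47), so (-18|47) = (29|47).
29 ≡ 1 (mod 4), so quadratic reciprocity gives (29|47) = (47|29). Reduce: 47 ≡ 18 (mod 29). Now have (18|29).
Factor out 2: 18 = 2·9. Since 29 ≡ 5 (mod 8), (2|29) = -1. Now have -(9|29).
9 ≡ 1 (mod 4), so quadratic reciprocity gives (9|29) = (29|9). Reduce: 29 ≡ 2 (mod 9). Now have -(2|9).
Factor out 2: 2 = 2. Since 9 ≡ 1 (mod 8), (2|9) = +1. Now have -(1|9).
(1|9) = 1. Collecting the sign factors: -1.
The Legendre symbol is -1, so x^2 ≡ -18 (mod 47) has no solution.

no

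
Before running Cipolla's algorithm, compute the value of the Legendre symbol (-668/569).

(-668/569)
  = (668/569)    [569 ≡ 1 mod 4 ⇒ (-1/569) = +1]
  = (99/569)    [668 ≡ 99 mod 569]
  = (569/99)    [QR: 569 ≡ 1 mod 4, sign kept]
  = (74/99)    [569 ≡ 74 mod 99]
  = -(37/99)    [99 ≡ 3 mod 8 ⇒ (2/99) = -1]
  = -(99/37)    [QR: 37 ≡ 1 mod 4, sign kept]
  = -(25/37)    [99 ≡ 25 mod 37]
  = -(37/25)    [QR: 25 ≡ 1 mod 4, sign kept]
  = -(12/25)    [37 ≡ 12 mod 25]
  = -(3/25)    [25 ≡ 1 mod 8 ⇒ (2/25)^2 = +1]
  = -(25/3)    [QR: 25 ≡ 1 mod 4, sign kept]
  = -(1/3)    [25 ≡ 1 mod 3]
  = -1    [(1/3) = 1]

-1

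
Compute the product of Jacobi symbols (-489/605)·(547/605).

-1

By multiplicativity, (-489·547/605) = (-489/605)·(547/605).
First factor (-489/605):
Pull out -1: (-489/605) = (-1/605)·(489/605). Since 605 ≡ 1 (mod 4), (-1/605) = +1. Now have (489/605).
489 ≡ 1 (mod 4), so quadratic reciprocity gives (489/605) = (605/489). Reduce: 605 ≡ 116 (mod 489). Now have (116/489).
Factor out 2: 116 = 2^2·29. Since 489 ≡ 1 (mod 8), (2/489) = +1, and (2/489)^2 = +1. Now have (29/489).
29 ≡ 1 (mod 4), so quadratic reciprocity gives (29/489) = (489/29). Reduce: 489 ≡ 25 (mod 29). Now have (25/29).
25 ≡ 1 (mod 4), so quadratic reciprocity gives (25/29) = (29/25). Reduce: 29 ≡ 4 (mod 25). Now have (4/25).
Factor out 2: 4 = 2^2. Since 25 ≡ 1 (mod 8), (2/25) = +1, and (2/25)^2 = +1. Now have (1/25).
(1/25) = 1. Collecting the sign factors: 1.
Second factor (547/605):
605 ≡ 1 (mod 4), so quadratic reciprocity gives (547/605) = (605/547). Reduce: 605 ≡ 58 (mod 547). Now have (58/547).
Factor out 2: 58 = 2·29. Since 547 ≡ 3 (mod 8), (2/547) = -1. Now have -(29/547).
29 ≡ 1 (mod 4), so quadratic reciprocity gives (29/547) = (547/29). Reduce: 547 ≡ 25 (mod 29). Now have -(25/29).
25 ≡ 1 (mod 4), so quadratic reciprocity gives (25/29) = (29/25). Reduce: 29 ≡ 4 (mod 25). Now have -(4/25).
Factor out 2: 4 = 2^2. Since 25 ≡ 1 (mod 8), (2/25) = +1, and (2/25)^2 = +1. Now have -(1/25).
(1/25) = 1. Collecting the sign factors: -1.
Product: (1)·(-1) = -1.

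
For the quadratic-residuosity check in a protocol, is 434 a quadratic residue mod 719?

(434/719)
  = (217/719)    [719 ≡ 7 mod 8 ⇒ (2/719) = +1]
  = (719/217)    [QR: 217 ≡ 1 mod 4, sign kept]
  = (68/217)    [719 ≡ 68 mod 217]
  = (17/217)    [217 ≡ 1 mod 8 ⇒ (2/217)^2 = +1]
  = (217/17)    [QR: 17 ≡ 1 mod 4, sign kept]
  = (13/17)    [217 ≡ 13 mod 17]
  = (17/13)    [QR: 13 ≡ 1 mod 4, sign kept]
  = (4/13)    [17 ≡ 4 mod 13]
  = (1/13)    [13 ≡ 5 mod 8 ⇒ (2/13)^2 = +1]
  = 1    [(1/13) = 1]
(434/719) = 1, and 719 is prime, so 434 is a quadratic residue mod 719.

yes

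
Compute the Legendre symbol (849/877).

1

(849/877)
  = (877/849)    [QR: 849 ≡ 1 mod 4, sign kept]
  = (28/849)    [877 ≡ 28 mod 849]
  = (7/849)    [849 ≡ 1 mod 8 ⇒ (2/849)^2 = +1]
  = (849/7)    [QR: 849 ≡ 1 mod 4, sign kept]
  = (2/7)    [849 ≡ 2 mod 7]
  = (1/7)    [7 ≡ 7 mod 8 ⇒ (2/7) = +1]
  = 1    [(1/7) = 1]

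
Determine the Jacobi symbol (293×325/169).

By multiplicativity, (293·325/169) = (293/169)·(325/169).
First factor (293/169):
(293/169)
  = (124/169)    [293 ≡ 124 mod 169]
  = (31/169)    [169 ≡ 1 mod 8 ⇒ (2/169)^2 = +1]
  = (169/31)    [QR: 169 ≡ 1 mod 4, sign kept]
  = (14/31)    [169 ≡ 14 mod 31]
  = (7/31)    [31 ≡ 7 mod 8 ⇒ (2/31) = +1]
  = -(31/7)    [QR: both ≡ 3 mod 4, sign flips]
  = -(3/7)    [31 ≡ 3 mod 7]
  = (7/3)    [QR: both ≡ 3 mod 4, sign flips]
  = (1/3)    [7 ≡ 1 mod 3]
  = 1    [(1/3) = 1]
Second factor (325/169):
(325/169)
  = (156/169)    [325 ≡ 156 mod 169]
  = (39/169)    [169 ≡ 1 mod 8 ⇒ (2/169)^2 = +1]
  = (169/39)    [QR: 169 ≡ 1 mod 4, sign kept]
  = (13/39)    [169 ≡ 13 mod 39]
  = (39/13)    [QR: 13 ≡ 1 mod 4, sign kept]
  = (0/13)    [39 ≡ 0 mod 13]
  = 0    [numerator 0, gcd > 1]
Product: (1)·(0) = 0.

0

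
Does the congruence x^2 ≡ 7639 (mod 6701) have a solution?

Reduce the numerator: 7639 ≡ 938 (mod 6701), so (7639/6701) = (938/6701).
Factor out 2: 938 = 2·469. Since 6701 ≡ 5 (mod 8), (2/6701) = -1. Now have -(469/6701).
469 ≡ 1 (mod 4), so quadratic reciprocity gives (469/6701) = (6701/469). Reduce: 6701 ≡ 135 (mod 469). Now have -(135/469).
469 ≡ 1 (mod 4), so quadratic reciprocity gives (135/469) = (469/135). Reduce: 469 ≡ 64 (mod 135). Now have -(64/135).
Factor out 2: 64 = 2^6. Since 135 ≡ 7 (mod 8), (2/135) = +1, and (2/135)^6 = +1. Now have -(1/135).
(1/135) = 1. Collecting the sign factors: -1.
(7639/6701) = -1, and 6701 is prime, so 7639 is not a quadratic residue mod 6701.

no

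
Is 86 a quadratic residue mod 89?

no

(86|89)
  = (43|89)    [89 ≡ 1 mod 8 ⇒ (2|89) = +1]
  = (89|43)    [QR: 89 ≡ 1 mod 4, sign kept]
  = (3|43)    [89 ≡ 3 mod 43]
  = -(43|3)    [QR: both ≡ 3 mod 4, sign flips]
  = -(1|3)    [43 ≡ 1 mod 3]
  = -1    [(1|3) = 1]
(86|89) = -1, and 89 is prime, so 86 is not a quadratic residue mod 89.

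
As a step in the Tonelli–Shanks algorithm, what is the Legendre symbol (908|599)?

1

Reduce the numerator: 908 ≡ 309 (mod 599), so (908|599) = (309|599).
309 ≡ 1 (mod 4), so quadratic reciprocity gives (309|599) = (599|309). Reduce: 599 ≡ 290 (mod 309). Now have (290|309).
Factor out 2: 290 = 2·145. Since 309 ≡ 5 (mod 8), (2|309) = -1. Now have -(145|309).
145 ≡ 1 (mod 4), so quadratic reciprocity gives (145|309) = (309|145). Reduce: 309 ≡ 19 (mod 145). Now have -(19|145).
145 ≡ 1 (mod 4), so quadratic reciprocity gives (19|145) = (145|19). Reduce: 145 ≡ 12 (mod 19). Now have -(12|19).
Factor out 2: 12 = 2^2·3. Since 19 ≡ 3 (mod 8), (2|19) = -1, and (2|19)^2 = +1. Now have -(3|19).
Both 3 ≡ 3 and 19 ≡ 3 (mod 4), so reciprocity gives (3|19) = -(19|3). Reduce: 19 ≡ 1 (mod 3). Now have (1|3).
(1|3) = 1. Collecting the sign factors: 1.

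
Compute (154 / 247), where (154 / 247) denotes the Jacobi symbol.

1

Factor out 2: 154 = 2·77. Since 247 ≡ 7 (mod 8), (2 / 247) = +1. Now have (77 / 247).
77 ≡ 1 (mod 4), so quadratic reciprocity gives (77 / 247) = (247 / 77). Reduce: 247 ≡ 16 (mod 77). Now have (16 / 77).
Factor out 2: 16 = 2^4. Since 77 ≡ 5 (mod 8), (2 / 77) = -1, and (2 / 77)^4 = +1. Now have (1 / 77).
(1 / 77) = 1. Collecting the sign factors: 1.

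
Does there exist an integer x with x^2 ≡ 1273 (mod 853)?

(1273/853)
  = (420/853)    [1273 ≡ 420 mod 853]
  = (105/853)    [853 ≡ 5 mod 8 ⇒ (2/853)^2 = +1]
  = (853/105)    [QR: 105 ≡ 1 mod 4, sign kept]
  = (13/105)    [853 ≡ 13 mod 105]
  = (105/13)    [QR: 13 ≡ 1 mod 4, sign kept]
  = (1/13)    [105 ≡ 1 mod 13]
  = 1    [(1/13) = 1]
The Legendre symbol is 1, so x^2 ≡ 1273 (mod 853) has solution.

yes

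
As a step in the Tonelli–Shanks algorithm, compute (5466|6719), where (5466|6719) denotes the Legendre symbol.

Factor out 2: 5466 = 2·2733. Since 6719 ≡ 7 (mod 8), (2|6719) = +1. Now have (2733|6719).
2733 ≡ 1 (mod 4), so quadratic reciprocity gives (2733|6719) = (6719|2733). Reduce: 6719 ≡ 1253 (mod 2733). Now have (1253|2733).
1253 ≡ 1 (mod 4), so quadratic reciprocity gives (1253|2733) = (2733|1253). Reduce: 2733 ≡ 227 (mod 1253). Now have (227|1253).
1253 ≡ 1 (mod 4), so quadratic reciprocity gives (227|1253) = (1253|227). Reduce: 1253 ≡ 118 (mod 227). Now have (118|227).
Factor out 2: 118 = 2·59. Since 227 ≡ 3 (mod 8), (2|227) = -1. Now have -(59|227).
Both 59 ≡ 3 and 227 ≡ 3 (mod 4), so reciprocity gives (59|227) = -(227|59). Reduce: 227 ≡ 50 (mod 59). Now have (50|59).
Factor out 2: 50 = 2·25. Since 59 ≡ 3 (mod 8), (2|59) = -1. Now have -(25|59).
25 ≡ 1 (mod 4), so quadratic reciprocity gives (25|59) = (59|25). Reduce: 59 ≡ 9 (mod 25). Now have -(9|25).
9 ≡ 1 (mod 4), so quadratic reciprocity gives (9|25) = (25|9). Reduce: 25 ≡ 7 (mod 9). Now have -(7|9).
9 ≡ 1 (mod 4), so quadratic reciprocity gives (7|9) = (9|7). Reduce: 9 ≡ 2 (mod 7). Now have -(2|7).
Factor out 2: 2 = 2. Since 7 ≡ 7 (mod 8), (2|7) = +1. Now have -(1|7).
(1|7) = 1. Collecting the sign factors: -1.

-1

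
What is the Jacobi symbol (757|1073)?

1

757 ≡ 1 (mod 4), so quadratic reciprocity gives (757|1073) = (1073|757). Reduce: 1073 ≡ 316 (mod 757). Now have (316|757).
Factor out 2: 316 = 2^2·79. Since 757 ≡ 5 (mod 8), (2|757) = -1, and (2|757)^2 = +1. Now have (79|757).
757 ≡ 1 (mod 4), so quadratic reciprocity gives (79|757) = (757|79). Reduce: 757 ≡ 46 (mod 79). Now have (46|79).
Factor out 2: 46 = 2·23. Since 79 ≡ 7 (mod 8), (2|79) = +1. Now have (23|79).
Both 23 ≡ 3 and 79 ≡ 3 (mod 4), so reciprocity gives (23|79) = -(79|23). Reduce: 79 ≡ 10 (mod 23). Now have -(10|23).
Factor out 2: 10 = 2·5. Since 23 ≡ 7 (mod 8), (2|23) = +1. Now have -(5|23).
5 ≡ 1 (mod 4), so quadratic reciprocity gives (5|23) = (23|5). Reduce: 23 ≡ 3 (mod 5). Now have -(3|5).
5 ≡ 1 (mod 4), so quadratic reciprocity gives (3|5) = (5|3). Reduce: 5 ≡ 2 (mod 3). Now have -(2|3).
Factor out 2: 2 = 2. Since 3 ≡ 3 (mod 8), (2|3) = -1. Now have (1|3).
(1|3) = 1. Collecting the sign factors: 1.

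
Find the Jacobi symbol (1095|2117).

2117 ≡ 1 (mod 4), so quadratic reciprocity gives (1095|2117) = (2117|1095). Reduce: 2117 ≡ 1022 (mod 1095). Now have (1022|1095).
Factor out 2: 1022 = 2·511. Since 1095 ≡ 7 (mod 8), (2|1095) = +1. Now have (511|1095).
Both 511 ≡ 3 and 1095 ≡ 3 (mod 4), so reciprocity gives (511|1095) = -(1095|511). Reduce: 1095 ≡ 73 (mod 511). Now have -(73|511).
73 ≡ 1 (mod 4), so quadratic reciprocity gives (73|511) = (511|73). Reduce: 511 ≡ 0 (mod 73). Now have -(0|73).
The numerator is now 0 with denominator 73 > 1: the symbol is 0.

0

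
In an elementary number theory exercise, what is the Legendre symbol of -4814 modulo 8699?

1

(-4814 / 8699)
  = -(4814 / 8699)    [8699 ≡ 3 mod 4 ⇒ (-1 / 8699) = -1]
  = (2407 / 8699)    [8699 ≡ 3 mod 8 ⇒ (2 / 8699) = -1]
  = -(8699 / 2407)    [QR: both ≡ 3 mod 4, sign flips]
  = -(1478 / 2407)    [8699 ≡ 1478 mod 2407]
  = -(739 / 2407)    [2407 ≡ 7 mod 8 ⇒ (2 / 2407) = +1]
  = (2407 / 739)    [QR: both ≡ 3 mod 4, sign flips]
  = (190 / 739)    [2407 ≡ 190 mod 739]
  = -(95 / 739)    [739 ≡ 3 mod 8 ⇒ (2 / 739) = -1]
  = (739 / 95)    [QR: both ≡ 3 mod 4, sign flips]
  = (74 / 95)    [739 ≡ 74 mod 95]
  = (37 / 95)    [95 ≡ 7 mod 8 ⇒ (2 / 95) = +1]
  = (95 / 37)    [QR: 37 ≡ 1 mod 4, sign kept]
  = (21 / 37)    [95 ≡ 21 mod 37]
  = (37 / 21)    [QR: 21 ≡ 1 mod 4, sign kept]
  = (16 / 21)    [37 ≡ 16 mod 21]
  = (1 / 21)    [21 ≡ 5 mod 8 ⇒ (2 / 21)^4 = +1]
  = 1    [(1 / 21) = 1]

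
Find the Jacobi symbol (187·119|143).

0

By multiplicativity, (187·119|143) = (187|143)·(119|143).
First factor (187|143):
Reduce the numerator: 187 ≡ 44 (mod 143), so (187|143) = (44|143).
Factor out 2: 44 = 2^2·11. Since 143 ≡ 7 (mod 8), (2|143) = +1, and (2|143)^2 = +1. Now have (11|143).
Both 11 ≡ 3 and 143 ≡ 3 (mod 4), so reciprocity gives (11|143) = -(143|11). Reduce: 143 ≡ 0 (mod 11). Now have -(0|11).
The numerator is now 0 with denominator 11 > 1: the symbol is 0.
Second factor (119|143):
Both 119 ≡ 3 and 143 ≡ 3 (mod 4), so reciprocity gives (119|143) = -(143|119). Reduce: 143 ≡ 24 (mod 119). Now have -(24|119).
Factor out 2: 24 = 2^3·3. Since 119 ≡ 7 (mod 8), (2|119) = +1, and (2|119)^3 = +1. Now have -(3|119).
Both 3 ≡ 3 and 119 ≡ 3 (mod 4), so reciprocity gives (3|119) = -(119|3). Reduce: 119 ≡ 2 (mod 3). Now have (2|3).
Factor out 2: 2 = 2. Since 3 ≡ 3 (mod 8), (2|3) = -1. Now have -(1|3).
(1|3) = 1. Collecting the sign factors: -1.
Product: (0)·(-1) = 0.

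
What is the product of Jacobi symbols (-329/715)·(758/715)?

1

By multiplicativity, (-329·758/715) = (-329/715)·(758/715).
First factor (-329/715):
(-329/715)
  = -(329/715)    [715 ≡ 3 mod 4 ⇒ (-1/715) = -1]
  = -(715/329)    [QR: 329 ≡ 1 mod 4, sign kept]
  = -(57/329)    [715 ≡ 57 mod 329]
  = -(329/57)    [QR: 57 ≡ 1 mod 4, sign kept]
  = -(44/57)    [329 ≡ 44 mod 57]
  = -(11/57)    [57 ≡ 1 mod 8 ⇒ (2/57)^2 = +1]
  = -(57/11)    [QR: 57 ≡ 1 mod 4, sign kept]
  = -(2/11)    [57 ≡ 2 mod 11]
  = (1/11)    [11 ≡ 3 mod 8 ⇒ (2/11) = -1]
  = 1    [(1/11) = 1]
Second factor (758/715):
(758/715)
  = (43/715)    [758 ≡ 43 mod 715]
  = -(715/43)    [QR: both ≡ 3 mod 4, sign flips]
  = -(27/43)    [715 ≡ 27 mod 43]
  = (43/27)    [QR: both ≡ 3 mod 4, sign flips]
  = (16/27)    [43 ≡ 16 mod 27]
  = (1/27)    [27 ≡ 3 mod 8 ⇒ (2/27)^4 = +1]
  = 1    [(1/27) = 1]
Product: (1)·(1) = 1.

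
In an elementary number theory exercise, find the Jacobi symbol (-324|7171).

(-324|7171)
  = -(324|7171)    [7171 ≡ 3 mod 4 ⇒ (-1|7171) = -1]
  = -(81|7171)    [7171 ≡ 3 mod 8 ⇒ (2|7171)^2 = +1]
  = -(7171|81)    [QR: 81 ≡ 1 mod 4, sign kept]
  = -(43|81)    [7171 ≡ 43 mod 81]
  = -(81|43)    [QR: 81 ≡ 1 mod 4, sign kept]
  = -(38|43)    [81 ≡ 38 mod 43]
  = (19|43)    [43 ≡ 3 mod 8 ⇒ (2|43) = -1]
  = -(43|19)    [QR: both ≡ 3 mod 4, sign flips]
  = -(5|19)    [43 ≡ 5 mod 19]
  = -(19|5)    [QR: 5 ≡ 1 mod 4, sign kept]
  = -(4|5)    [19 ≡ 4 mod 5]
  = -(1|5)    [5 ≡ 5 mod 8 ⇒ (2|5)^2 = +1]
  = -1    [(1|5) = 1]

-1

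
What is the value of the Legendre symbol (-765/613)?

-1

(-765/613)
  = (765/613)    [613 ≡ 1 mod 4 ⇒ (-1/613) = +1]
  = (152/613)    [765 ≡ 152 mod 613]
  = -(19/613)    [613 ≡ 5 mod 8 ⇒ (2/613)^3 = -1]
  = -(613/19)    [QR: 613 ≡ 1 mod 4, sign kept]
  = -(5/19)    [613 ≡ 5 mod 19]
  = -(19/5)    [QR: 5 ≡ 1 mod 4, sign kept]
  = -(4/5)    [19 ≡ 4 mod 5]
  = -(1/5)    [5 ≡ 5 mod 8 ⇒ (2/5)^2 = +1]
  = -1    [(1/5) = 1]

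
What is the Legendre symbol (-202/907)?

(-202/907)
  = (705/907)    [-202 ≡ 705 mod 907]
  = (907/705)    [QR: 705 ≡ 1 mod 4, sign kept]
  = (202/705)    [907 ≡ 202 mod 705]
  = (101/705)    [705 ≡ 1 mod 8 ⇒ (2/705) = +1]
  = (705/101)    [QR: 101 ≡ 1 mod 4, sign kept]
  = (99/101)    [705 ≡ 99 mod 101]
  = (101/99)    [QR: 101 ≡ 1 mod 4, sign kept]
  = (2/99)    [101 ≡ 2 mod 99]
  = -(1/99)    [99 ≡ 3 mod 8 ⇒ (2/99) = -1]
  = -1    [(1/99) = 1]

-1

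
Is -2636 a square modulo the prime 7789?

(-2636/7789)
  = (2636/7789)    [7789 ≡ 1 mod 4 ⇒ (-1/7789) = +1]
  = (659/7789)    [7789 ≡ 5 mod 8 ⇒ (2/7789)^2 = +1]
  = (7789/659)    [QR: 7789 ≡ 1 mod 4, sign kept]
  = (540/659)    [7789 ≡ 540 mod 659]
  = (135/659)    [659 ≡ 3 mod 8 ⇒ (2/659)^2 = +1]
  = -(659/135)    [QR: both ≡ 3 mod 4, sign flips]
  = -(119/135)    [659 ≡ 119 mod 135]
  = (135/119)    [QR: both ≡ 3 mod 4, sign flips]
  = (16/119)    [135 ≡ 16 mod 119]
  = (1/119)    [119 ≡ 7 mod 8 ⇒ (2/119)^4 = +1]
  = 1    [(1/119) = 1]
(-2636/7789) = 1, and 7789 is prime, so -2636 is a quadratic residue mod 7789.

yes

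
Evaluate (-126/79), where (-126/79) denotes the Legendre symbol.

(-126/79)
  = (32/79)    [-126 ≡ 32 mod 79]
  = (1/79)    [79 ≡ 7 mod 8 ⇒ (2/79)^5 = +1]
  = 1    [(1/79) = 1]

1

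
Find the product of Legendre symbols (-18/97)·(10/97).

-1

By multiplicativity, (-18·10/97) = (-18/97)·(10/97).
First factor (-18/97):
Pull out -1: (-18/97) = (-1/97)·(18/97). Since 97 ≡ 1 (mod 4), (-1/97) = +1. Now have (18/97).
Factor out 2: 18 = 2·9. Since 97 ≡ 1 (mod 8), (2/97) = +1. Now have (9/97).
9 ≡ 1 (mod 4), so quadratic reciprocity gives (9/97) = (97/9). Reduce: 97 ≡ 7 (mod 9). Now have (7/9).
9 ≡ 1 (mod 4), so quadratic reciprocity gives (7/9) = (9/7). Reduce: 9 ≡ 2 (mod 7). Now have (2/7).
Factor out 2: 2 = 2. Since 7 ≡ 7 (mod 8), (2/7) = +1. Now have (1/7).
(1/7) = 1. Collecting the sign factors: 1.
Second factor (10/97):
Factor out 2: 10 = 2·5. Since 97 ≡ 1 (mod 8), (2/97) = +1. Now have (5/97).
5 ≡ 1 (mod 4), so quadratic reciprocity gives (5/97) = (97/5). Reduce: 97 ≡ 2 (mod 5). Now have (2/5).
Factor out 2: 2 = 2. Since 5 ≡ 5 (mod 8), (2/5) = -1. Now have -(1/5).
(1/5) = 1. Collecting the sign factors: -1.
Product: (1)·(-1) = -1.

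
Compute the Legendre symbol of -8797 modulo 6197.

Pull out -1: (-8797 / 6197) = (-1 / 6197)·(8797 / 6197). Since 6197 ≡ 1 (mod 4), (-1 / 6197) = +1. Now have (8797 / 6197).
Reduce the numerator: 8797 ≡ 2600 (mod 6197), so (8797 / 6197) = (2600 / 6197).
Factor out 2: 2600 = 2^3·325. Since 6197 ≡ 5 (mod 8), (2 / 6197) = -1, and (2 / 6197)^3 = -1. Now have -(325 / 6197).
325 ≡ 1 (mod 4), so quadratic reciprocity gives (325 / 6197) = (6197 / 325). Reduce: 6197 ≡ 22 (mod 325). Now have -(22 / 325).
Factor out 2: 22 = 2·11. Since 325 ≡ 5 (mod 8), (2 / 325) = -1. Now have (11 / 325).
325 ≡ 1 (mod 4), so quadratic reciprocity gives (11 / 325) = (325 / 11). Reduce: 325 ≡ 6 (mod 11). Now have (6 / 11).
Factor out 2: 6 = 2·3. Since 11 ≡ 3 (mod 8), (2 / 11) = -1. Now have -(3 / 11).
Both 3 ≡ 3 and 11 ≡ 3 (mod 4), so reciprocity gives (3 / 11) = -(11 / 3). Reduce: 11 ≡ 2 (mod 3). Now have (2 / 3).
Factor out 2: 2 = 2. Since 3 ≡ 3 (mod 8), (2 / 3) = -1. Now have -(1 / 3).
(1 / 3) = 1. Collecting the sign factors: -1.

-1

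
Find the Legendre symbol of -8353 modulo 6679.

(-8353|6679)
  = (5005|6679)    [-8353 ≡ 5005 mod 6679]
  = (6679|5005)    [QR: 5005 ≡ 1 mod 4, sign kept]
  = (1674|5005)    [6679 ≡ 1674 mod 5005]
  = -(837|5005)    [5005 ≡ 5 mod 8 ⇒ (2|5005) = -1]
  = -(5005|837)    [QR: 837 ≡ 1 mod 4, sign kept]
  = -(820|837)    [5005 ≡ 820 mod 837]
  = -(205|837)    [837 ≡ 5 mod 8 ⇒ (2|837)^2 = +1]
  = -(837|205)    [QR: 205 ≡ 1 mod 4, sign kept]
  = -(17|205)    [837 ≡ 17 mod 205]
  = -(205|17)    [QR: 17 ≡ 1 mod 4, sign kept]
  = -(1|17)    [205 ≡ 1 mod 17]
  = -1    [(1|17) = 1]

-1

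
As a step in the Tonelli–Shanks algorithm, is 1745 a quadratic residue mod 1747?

1745 ≡ 1 (mod 4), so quadratic reciprocity gives (1745|1747) = (1747|1745). Reduce: 1747 ≡ 2 (mod 1745). Now have (2|1745).
Factor out 2: 2 = 2. Since 1745 ≡ 1 (mod 8), (2|1745) = +1. Now have (1|1745).
(1|1745) = 1. Collecting the sign factors: 1.
(1745|1747) = 1, and 1747 is prime, so 1745 is a quadratic residue mod 1747.

yes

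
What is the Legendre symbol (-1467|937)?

-1

Reduce the numerator: -1467 ≡ 407 (mod 937), so (-1467|937) = (407|937).
937 ≡ 1 (mod 4), so quadratic reciprocity gives (407|937) = (937|407). Reduce: 937 ≡ 123 (mod 407). Now have (123|407).
Both 123 ≡ 3 and 407 ≡ 3 (mod 4), so reciprocity gives (123|407) = -(407|123). Reduce: 407 ≡ 38 (mod 123). Now have -(38|123).
Factor out 2: 38 = 2·19. Since 123 ≡ 3 (mod 8), (2|123) = -1. Now have (19|123).
Both 19 ≡ 3 and 123 ≡ 3 (mod 4), so reciprocity gives (19|123) = -(123|19). Reduce: 123 ≡ 9 (mod 19). Now have -(9|19).
9 ≡ 1 (mod 4), so quadratic reciprocity gives (9|19) = (19|9). Reduce: 19 ≡ 1 (mod 9). Now have -(1|9).
(1|9) = 1. Collecting the sign factors: -1.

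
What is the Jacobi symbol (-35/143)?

(-35/143)
  = (108/143)    [-35 ≡ 108 mod 143]
  = (27/143)    [143 ≡ 7 mod 8 ⇒ (2/143)^2 = +1]
  = -(143/27)    [QR: both ≡ 3 mod 4, sign flips]
  = -(8/27)    [143 ≡ 8 mod 27]
  = (1/27)    [27 ≡ 3 mod 8 ⇒ (2/27)^3 = -1]
  = 1    [(1/27) = 1]

1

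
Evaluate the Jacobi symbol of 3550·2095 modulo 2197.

By multiplicativity, (3550·2095/2197) = (3550/2197)·(2095/2197).
First factor (3550/2197):
(3550/2197)
  = (1353/2197)    [3550 ≡ 1353 mod 2197]
  = (2197/1353)    [QR: 1353 ≡ 1 mod 4, sign kept]
  = (844/1353)    [2197 ≡ 844 mod 1353]
  = (211/1353)    [1353 ≡ 1 mod 8 ⇒ (2/1353)^2 = +1]
  = (1353/211)    [QR: 1353 ≡ 1 mod 4, sign kept]
  = (87/211)    [1353 ≡ 87 mod 211]
  = -(211/87)    [QR: both ≡ 3 mod 4, sign flips]
  = -(37/87)    [211 ≡ 37 mod 87]
  = -(87/37)    [QR: 37 ≡ 1 mod 4, sign kept]
  = -(13/37)    [87 ≡ 13 mod 37]
  = -(37/13)    [QR: 13 ≡ 1 mod 4, sign kept]
  = -(11/13)    [37 ≡ 11 mod 13]
  = -(13/11)    [QR: 13 ≡ 1 mod 4, sign kept]
  = -(2/11)    [13 ≡ 2 mod 11]
  = (1/11)    [11 ≡ 3 mod 8 ⇒ (2/11) = -1]
  = 1    [(1/11) = 1]
Second factor (2095/2197):
(2095/2197)
  = (2197/2095)    [QR: 2197 ≡ 1 mod 4, sign kept]
  = (102/2095)    [2197 ≡ 102 mod 2095]
  = (51/2095)    [2095 ≡ 7 mod 8 ⇒ (2/2095) = +1]
  = -(2095/51)    [QR: both ≡ 3 mod 4, sign flips]
  = -(4/51)    [2095 ≡ 4 mod 51]
  = -(1/51)    [51 ≡ 3 mod 8 ⇒ (2/51)^2 = +1]
  = -1    [(1/51) = 1]
Product: (1)·(-1) = -1.

-1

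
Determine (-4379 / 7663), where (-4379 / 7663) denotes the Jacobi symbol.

-1

(-4379 / 7663)
  = -(4379 / 7663)    [7663 ≡ 3 mod 4 ⇒ (-1 / 7663) = -1]
  = (7663 / 4379)    [QR: both ≡ 3 mod 4, sign flips]
  = (3284 / 4379)    [7663 ≡ 3284 mod 4379]
  = (821 / 4379)    [4379 ≡ 3 mod 8 ⇒ (2 / 4379)^2 = +1]
  = (4379 / 821)    [QR: 821 ≡ 1 mod 4, sign kept]
  = (274 / 821)    [4379 ≡ 274 mod 821]
  = -(137 / 821)    [821 ≡ 5 mod 8 ⇒ (2 / 821) = -1]
  = -(821 / 137)    [QR: 137 ≡ 1 mod 4, sign kept]
  = -(136 / 137)    [821 ≡ 136 mod 137]
  = -(17 / 137)    [137 ≡ 1 mod 8 ⇒ (2 / 137)^3 = +1]
  = -(137 / 17)    [QR: 17 ≡ 1 mod 4, sign kept]
  = -(1 / 17)    [137 ≡ 1 mod 17]
  = -1    [(1 / 17) = 1]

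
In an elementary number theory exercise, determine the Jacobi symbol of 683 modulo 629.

1

(683/629)
  = (54/629)    [683 ≡ 54 mod 629]
  = -(27/629)    [629 ≡ 5 mod 8 ⇒ (2/629) = -1]
  = -(629/27)    [QR: 629 ≡ 1 mod 4, sign kept]
  = -(8/27)    [629 ≡ 8 mod 27]
  = (1/27)    [27 ≡ 3 mod 8 ⇒ (2/27)^3 = -1]
  = 1    [(1/27) = 1]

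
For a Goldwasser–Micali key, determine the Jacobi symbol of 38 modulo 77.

(38/77)
  = -(19/77)    [77 ≡ 5 mod 8 ⇒ (2/77) = -1]
  = -(77/19)    [QR: 77 ≡ 1 mod 4, sign kept]
  = -(1/19)    [77 ≡ 1 mod 19]
  = -1    [(1/19) = 1]

-1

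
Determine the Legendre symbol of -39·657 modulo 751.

By multiplicativity, (-39·657/751) = (-39/751)·(657/751).
First factor (-39/751):
(-39/751)
  = (712/751)    [-39 ≡ 712 mod 751]
  = (89/751)    [751 ≡ 7 mod 8 ⇒ (2/751)^3 = +1]
  = (751/89)    [QR: 89 ≡ 1 mod 4, sign kept]
  = (39/89)    [751 ≡ 39 mod 89]
  = (89/39)    [QR: 89 ≡ 1 mod 4, sign kept]
  = (11/39)    [89 ≡ 11 mod 39]
  = -(39/11)    [QR: both ≡ 3 mod 4, sign flips]
  = -(6/11)    [39 ≡ 6 mod 11]
  = (3/11)    [11 ≡ 3 mod 8 ⇒ (2/11) = -1]
  = -(11/3)    [QR: both ≡ 3 mod 4, sign flips]
  = -(2/3)    [11 ≡ 2 mod 3]
  = (1/3)    [3 ≡ 3 mod 8 ⇒ (2/3) = -1]
  = 1    [(1/3) = 1]
Second factor (657/751):
(657/751)
  = (751/657)    [QR: 657 ≡ 1 mod 4, sign kept]
  = (94/657)    [751 ≡ 94 mod 657]
  = (47/657)    [657 ≡ 1 mod 8 ⇒ (2/657) = +1]
  = (657/47)    [QR: 657 ≡ 1 mod 4, sign kept]
  = (46/47)    [657 ≡ 46 mod 47]
  = (23/47)    [47 ≡ 7 mod 8 ⇒ (2/47) = +1]
  = -(47/23)    [QR: both ≡ 3 mod 4, sign flips]
  = -(1/23)    [47 ≡ 1 mod 23]
  = -1    [(1/23) = 1]
Product: (1)·(-1) = -1.

-1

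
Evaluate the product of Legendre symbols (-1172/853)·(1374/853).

By multiplicativity, (-1172·1374/853) = (-1172/853)·(1374/853).
First factor (-1172/853):
Reduce the numerator: -1172 ≡ 534 (mod 853), so (-1172/853) = (534/853).
Factor out 2: 534 = 2·267. Since 853 ≡ 5 (mod 8), (2/853) = -1. Now have -(267/853).
853 ≡ 1 (mod 4), so quadratic reciprocity gives (267/853) = (853/267). Reduce: 853 ≡ 52 (mod 267). Now have -(52/267).
Factor out 2: 52 = 2^2·13. Since 267 ≡ 3 (mod 8), (2/267) = -1, and (2/267)^2 = +1. Now have -(13/267).
13 ≡ 1 (mod 4), so quadratic reciprocity gives (13/267) = (267/13). Reduce: 267 ≡ 7 (mod 13). Now have -(7/13).
13 ≡ 1 (mod 4), so quadratic reciprocity gives (7/13) = (13/7). Reduce: 13 ≡ 6 (mod 7). Now have -(6/7).
Factor out 2: 6 = 2·3. Since 7 ≡ 7 (mod 8), (2/7) = +1. Now have -(3/7).
Both 3 ≡ 3 and 7 ≡ 3 (mod 4), so reciprocity gives (3/7) = -(7/3). Reduce: 7 ≡ 1 (mod 3). Now have (1/3).
(1/3) = 1. Collecting the sign factors: 1.
Second factor (1374/853):
Reduce the numerator: 1374 ≡ 521 (mod 853), so (1374/853) = (521/853).
521 ≡ 1 (mod 4), so quadratic reciprocity gives (521/853) = (853/521). Reduce: 853 ≡ 332 (mod 521). Now have (332/521).
Factor out 2: 332 = 2^2·83. Since 521 ≡ 1 (mod 8), (2/521) = +1, and (2/521)^2 = +1. Now have (83/521).
521 ≡ 1 (mod 4), so quadratic reciprocity gives (83/521) = (521/83). Reduce: 521 ≡ 23 (mod 83). Now have (23/83).
Both 23 ≡ 3 and 83 ≡ 3 (mod 4), so reciprocity gives (23/83) = -(83/23). Reduce: 83 ≡ 14 (mod 23). Now have -(14/23).
Factor out 2: 14 = 2·7. Since 23 ≡ 7 (mod 8), (2/23) = +1. Now have -(7/23).
Both 7 ≡ 3 and 23 ≡ 3 (mod 4), so reciprocity gives (7/23) = -(23/7). Reduce: 23 ≡ 2 (mod 7). Now have (2/7).
Factor out 2: 2 = 2. Since 7 ≡ 7 (mod 8), (2/7) = +1. Now have (1/7).
(1/7) = 1. Collecting the sign factors: 1.
Product: (1)·(1) = 1.

1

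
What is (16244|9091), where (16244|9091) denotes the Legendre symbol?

1

(16244|9091)
  = (7153|9091)    [16244 ≡ 7153 mod 9091]
  = (9091|7153)    [QR: 7153 ≡ 1 mod 4, sign kept]
  = (1938|7153)    [9091 ≡ 1938 mod 7153]
  = (969|7153)    [7153 ≡ 1 mod 8 ⇒ (2|7153) = +1]
  = (7153|969)    [QR: 969 ≡ 1 mod 4, sign kept]
  = (370|969)    [7153 ≡ 370 mod 969]
  = (185|969)    [969 ≡ 1 mod 8 ⇒ (2|969) = +1]
  = (969|185)    [QR: 185 ≡ 1 mod 4, sign kept]
  = (44|185)    [969 ≡ 44 mod 185]
  = (11|185)    [185 ≡ 1 mod 8 ⇒ (2|185)^2 = +1]
  = (185|11)    [QR: 185 ≡ 1 mod 4, sign kept]
  = (9|11)    [185 ≡ 9 mod 11]
  = (11|9)    [QR: 9 ≡ 1 mod 4, sign kept]
  = (2|9)    [11 ≡ 2 mod 9]
  = (1|9)    [9 ≡ 1 mod 8 ⇒ (2|9) = +1]
  = 1    [(1|9) = 1]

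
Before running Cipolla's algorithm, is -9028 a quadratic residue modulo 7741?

(-9028|7741)
  = (6454|7741)    [-9028 ≡ 6454 mod 7741]
  = -(3227|7741)    [7741 ≡ 5 mod 8 ⇒ (2|7741) = -1]
  = -(7741|3227)    [QR: 7741 ≡ 1 mod 4, sign kept]
  = -(1287|3227)    [7741 ≡ 1287 mod 3227]
  = (3227|1287)    [QR: both ≡ 3 mod 4, sign flips]
  = (653|1287)    [3227 ≡ 653 mod 1287]
  = (1287|653)    [QR: 653 ≡ 1 mod 4, sign kept]
  = (634|653)    [1287 ≡ 634 mod 653]
  = -(317|653)    [653 ≡ 5 mod 8 ⇒ (2|653) = -1]
  = -(653|317)    [QR: 317 ≡ 1 mod 4, sign kept]
  = -(19|317)    [653 ≡ 19 mod 317]
  = -(317|19)    [QR: 317 ≡ 1 mod 4, sign kept]
  = -(13|19)    [317 ≡ 13 mod 19]
  = -(19|13)    [QR: 13 ≡ 1 mod 4, sign kept]
  = -(6|13)    [19 ≡ 6 mod 13]
  = (3|13)    [13 ≡ 5 mod 8 ⇒ (2|13) = -1]
  = (13|3)    [QR: 13 ≡ 1 mod 4, sign kept]
  = (1|3)    [13 ≡ 1 mod 3]
  = 1    [(1|3) = 1]
The Legendre symbol is 1, so x^2 ≡ -9028 (mod 7741) has solution.

yes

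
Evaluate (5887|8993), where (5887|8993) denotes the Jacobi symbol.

-1

8993 ≡ 1 (mod 4), so quadratic reciprocity gives (5887|8993) = (8993|5887). Reduce: 8993 ≡ 3106 (mod 5887). Now have (3106|5887).
Factor out 2: 3106 = 2·1553. Since 5887 ≡ 7 (mod 8), (2|5887) = +1. Now have (1553|5887).
1553 ≡ 1 (mod 4), so quadratic reciprocity gives (1553|5887) = (5887|1553). Reduce: 5887 ≡ 1228 (mod 1553). Now have (1228|1553).
Factor out 2: 1228 = 2^2·307. Since 1553 ≡ 1 (mod 8), (2|1553) = +1, and (2|1553)^2 = +1. Now have (307|1553).
1553 ≡ 1 (mod 4), so quadratic reciprocity gives (307|1553) = (1553|307). Reduce: 1553 ≡ 18 (mod 307). Now have (18|307).
Factor out 2: 18 = 2·9. Since 307 ≡ 3 (mod 8), (2|307) = -1. Now have -(9|307).
9 ≡ 1 (mod 4), so quadratic reciprocity gives (9|307) = (307|9). Reduce: 307 ≡ 1 (mod 9). Now have -(1|9).
(1|9) = 1. Collecting the sign factors: -1.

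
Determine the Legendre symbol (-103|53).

-1

(-103|53)
  = (3|53)    [-103 ≡ 3 mod 53]
  = (53|3)    [QR: 53 ≡ 1 mod 4, sign kept]
  = (2|3)    [53 ≡ 2 mod 3]
  = -(1|3)    [3 ≡ 3 mod 8 ⇒ (2|3) = -1]
  = -1    [(1|3) = 1]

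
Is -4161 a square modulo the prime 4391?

(-4161/4391)
  = -(4161/4391)    [4391 ≡ 3 mod 4 ⇒ (-1/4391) = -1]
  = -(4391/4161)    [QR: 4161 ≡ 1 mod 4, sign kept]
  = -(230/4161)    [4391 ≡ 230 mod 4161]
  = -(115/4161)    [4161 ≡ 1 mod 8 ⇒ (2/4161) = +1]
  = -(4161/115)    [QR: 4161 ≡ 1 mod 4, sign kept]
  = -(21/115)    [4161 ≡ 21 mod 115]
  = -(115/21)    [QR: 21 ≡ 1 mod 4, sign kept]
  = -(10/21)    [115 ≡ 10 mod 21]
  = (5/21)    [21 ≡ 5 mod 8 ⇒ (2/21) = -1]
  = (21/5)    [QR: 5 ≡ 1 mod 4, sign kept]
  = (1/5)    [21 ≡ 1 mod 5]
  = 1    [(1/5) = 1]
The Legendre symbol is 1, so x^2 ≡ -4161 (mod 4391) has solution.

yes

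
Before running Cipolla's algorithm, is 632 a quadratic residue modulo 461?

Reduce the numerator: 632 ≡ 171 (mod 461), so (632/461) = (171/461).
461 ≡ 1 (mod 4), so quadratic reciprocity gives (171/461) = (461/171). Reduce: 461 ≡ 119 (mod 171). Now have (119/171).
Both 119 ≡ 3 and 171 ≡ 3 (mod 4), so reciprocity gives (119/171) = -(171/119). Reduce: 171 ≡ 52 (mod 119). Now have -(52/119).
Factor out 2: 52 = 2^2·13. Since 119 ≡ 7 (mod 8), (2/119) = +1, and (2/119)^2 = +1. Now have -(13/119).
13 ≡ 1 (mod 4), so quadratic reciprocity gives (13/119) = (119/13). Reduce: 119 ≡ 2 (mod 13). Now have -(2/13).
Factor out 2: 2 = 2. Since 13 ≡ 5 (mod 8), (2/13) = -1. Now have (1/13).
(1/13) = 1. Collecting the sign factors: 1.
The Legendre symbol is 1, so x^2 ≡ 632 (mod 461) has solution.

yes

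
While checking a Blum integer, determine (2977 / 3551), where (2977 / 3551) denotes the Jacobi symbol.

1

2977 ≡ 1 (mod 4), so quadratic reciprocity gives (2977 / 3551) = (3551 / 2977). Reduce: 3551 ≡ 574 (mod 2977). Now have (574 / 2977).
Factor out 2: 574 = 2·287. Since 2977 ≡ 1 (mod 8), (2 / 2977) = +1. Now have (287 / 2977).
2977 ≡ 1 (mod 4), so quadratic reciprocity gives (287 / 2977) = (2977 / 287). Reduce: 2977 ≡ 107 (mod 287). Now have (107 / 287).
Both 107 ≡ 3 and 287 ≡ 3 (mod 4), so reciprocity gives (107 / 287) = -(287 / 107). Reduce: 287 ≡ 73 (mod 107). Now have -(73 / 107).
73 ≡ 1 (mod 4), so quadratic reciprocity gives (73 / 107) = (107 / 73). Reduce: 107 ≡ 34 (mod 73). Now have -(34 / 73).
Factor out 2: 34 = 2·17. Since 73 ≡ 1 (mod 8), (2 / 73) = +1. Now have -(17 / 73).
17 ≡ 1 (mod 4), so quadratic reciprocity gives (17 / 73) = (73 / 17). Reduce: 73 ≡ 5 (mod 17). Now have -(5 / 17).
5 ≡ 1 (mod 4), so quadratic reciprocity gives (5 / 17) = (17 / 5). Reduce: 17 ≡ 2 (mod 5). Now have -(2 / 5).
Factor out 2: 2 = 2. Since 5 ≡ 5 (mod 8), (2 / 5) = -1. Now have (1 / 5).
(1 / 5) = 1. Collecting the sign factors: 1.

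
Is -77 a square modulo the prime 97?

Reduce the numerator: -77 ≡ 20 (mod 97), so (-77/97) = (20/97).
Factor out 2: 20 = 2^2·5. Since 97 ≡ 1 (mod 8), (2/97) = +1, and (2/97)^2 = +1. Now have (5/97).
5 ≡ 1 (mod 4), so quadratic reciprocity gives (5/97) = (97/5). Reduce: 97 ≡ 2 (mod 5). Now have (2/5).
Factor out 2: 2 = 2. Since 5 ≡ 5 (mod 8), (2/5) = -1. Now have -(1/5).
(1/5) = 1. Collecting the sign factors: -1.
The Legendre symbol is -1, so x^2 ≡ -77 (mod 97) has no solution.

no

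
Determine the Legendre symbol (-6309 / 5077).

Reduce the numerator: -6309 ≡ 3845 (mod 5077), so (-6309 / 5077) = (3845 / 5077).
3845 ≡ 1 (mod 4), so quadratic reciprocity gives (3845 / 5077) = (5077 / 3845). Reduce: 5077 ≡ 1232 (mod 3845). Now have (1232 / 3845).
Factor out 2: 1232 = 2^4·77. Since 3845 ≡ 5 (mod 8), (2 / 3845) = -1, and (2 / 3845)^4 = +1. Now have (77 / 3845).
77 ≡ 1 (mod 4), so quadratic reciprocity gives (77 / 3845) = (3845 / 77). Reduce: 3845 ≡ 72 (mod 77). Now have (72 / 77).
Factor out 2: 72 = 2^3·9. Since 77 ≡ 5 (mod 8), (2 / 77) = -1, and (2 / 77)^3 = -1. Now have -(9 / 77).
9 ≡ 1 (mod 4), so quadratic reciprocity gives (9 / 77) = (77 / 9). Reduce: 77 ≡ 5 (mod 9). Now have -(5 / 9).
5 ≡ 1 (mod 4), so quadratic reciprocity gives (5 / 9) = (9 / 5). Reduce: 9 ≡ 4 (mod 5). Now have -(4 / 5).
Factor out 2: 4 = 2^2. Since 5 ≡ 5 (mod 8), (2 / 5) = -1, and (2 / 5)^2 = +1. Now have -(1 / 5).
(1 / 5) = 1. Collecting the sign factors: -1.

-1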